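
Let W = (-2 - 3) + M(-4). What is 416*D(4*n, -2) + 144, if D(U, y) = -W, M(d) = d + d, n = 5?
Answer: 5552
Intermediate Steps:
M(d) = 2*d
W = -13 (W = (-2 - 3) + 2*(-4) = -5 - 8 = -13)
D(U, y) = 13 (D(U, y) = -1*(-13) = 13)
416*D(4*n, -2) + 144 = 416*13 + 144 = 5408 + 144 = 5552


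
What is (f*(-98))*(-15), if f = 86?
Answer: 126420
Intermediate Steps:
(f*(-98))*(-15) = (86*(-98))*(-15) = -8428*(-15) = 126420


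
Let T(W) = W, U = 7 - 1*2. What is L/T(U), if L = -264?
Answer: -264/5 ≈ -52.800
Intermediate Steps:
U = 5 (U = 7 - 2 = 5)
L/T(U) = -264/5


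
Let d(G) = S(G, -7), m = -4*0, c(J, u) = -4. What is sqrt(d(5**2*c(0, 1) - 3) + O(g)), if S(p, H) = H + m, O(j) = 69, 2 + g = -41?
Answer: sqrt(62) ≈ 7.8740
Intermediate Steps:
g = -43 (g = -2 - 41 = -43)
m = 0
S(p, H) = H (S(p, H) = H + 0 = H)
d(G) = -7
sqrt(d(5**2*c(0, 1) - 3) + O(g)) = sqrt(-7 + 69) = sqrt(62)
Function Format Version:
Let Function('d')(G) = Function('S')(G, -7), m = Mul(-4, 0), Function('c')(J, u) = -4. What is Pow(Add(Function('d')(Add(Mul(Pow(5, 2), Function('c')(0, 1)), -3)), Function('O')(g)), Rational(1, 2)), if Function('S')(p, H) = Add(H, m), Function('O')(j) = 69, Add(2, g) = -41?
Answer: Pow(62, Rational(1, 2)) ≈ 7.8740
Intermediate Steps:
g = -43 (g = Add(-2, -41) = -43)
m = 0
Function('S')(p, H) = H (Function('S')(p, H) = Add(H, 0) = H)
Function('d')(G) = -7
Pow(Add(Function('d')(Add(Mul(Pow(5, 2), Function('c')(0, 1)), -3)), Function('O')(g)), Rational(1, 2)) = Pow(Add(-7, 69), Rational(1, 2)) = Pow(62, Rational(1, 2))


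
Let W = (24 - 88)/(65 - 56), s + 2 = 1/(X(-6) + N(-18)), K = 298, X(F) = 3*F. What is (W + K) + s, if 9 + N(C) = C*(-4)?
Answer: 13001/45 ≈ 288.91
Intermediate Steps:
N(C) = -9 - 4*C (N(C) = -9 + C*(-4) = -9 - 4*C)
s = -89/45 (s = -2 + 1/(3*(-6) + (-9 - 4*(-18))) = -2 + 1/(-18 + (-9 + 72)) = -2 + 1/(-18 + 63) = -2 + 1/45 = -89/45 ≈ -1.9778)
W = -64/9 ≈ -7.1111
(W + K) + s = (-64/9 + 298) - 89/45 = 2618/9 - 89/45 = 13001/45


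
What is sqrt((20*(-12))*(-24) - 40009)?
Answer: I*sqrt(34249) ≈ 185.06*I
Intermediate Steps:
sqrt((20*(-12))*(-24) - 40009) = sqrt(-240*(-24) - 40009) = sqrt(5760 - 40009) = sqrt(-34249) = I*sqrt(34249)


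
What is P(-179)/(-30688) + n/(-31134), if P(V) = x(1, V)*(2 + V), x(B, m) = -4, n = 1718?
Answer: -9345607/119430024 ≈ -0.078252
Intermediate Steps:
P(V) = -8 - 4*V (P(V) = -4*(2 + V) = -8 - 4*V)
P(-179)/(-30688) + n/(-31134) = (-8 - 4*(-179))/(-30688) + 1718/(-31134) = (-8 + 716)*(-1/30688) + 1718*(-1/31134) = 708*(-1/30688) - 859/15567 = -177/7672 - 859/15567 = -9345607/119430024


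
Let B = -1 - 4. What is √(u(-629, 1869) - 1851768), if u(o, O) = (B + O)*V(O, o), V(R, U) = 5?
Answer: 4*I*√115153 ≈ 1357.4*I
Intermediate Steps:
B = -5
u(o, O) = -25 + 5*O (u(o, O) = (-5 + O)*5 = -25 + 5*O)
√(u(-629, 1869) - 1851768) = √((-25 + 5*1869) - 1851768) = √((-25 + 9345) - 1851768) = √(9320 - 1851768) = √(-1842448) = 4*I*√115153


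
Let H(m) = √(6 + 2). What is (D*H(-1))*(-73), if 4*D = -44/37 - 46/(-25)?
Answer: -21973*√2/925 ≈ -33.594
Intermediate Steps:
H(m) = 2*√2 (H(m) = √8 = 2*√2)
D = 301/1850 (D = (-44/37 - 46/(-25))/4 = (-44*1/37 - 46*(-1/25))/4 = (-44/37 + 46/25)/4 = (¼)*(602/925) = 301/1850 ≈ 0.16270)
(D*H(-1))*(-73) = (301*(2*√2)/1850)*(-73) = (301*√2/925)*(-73) = -21973*√2/925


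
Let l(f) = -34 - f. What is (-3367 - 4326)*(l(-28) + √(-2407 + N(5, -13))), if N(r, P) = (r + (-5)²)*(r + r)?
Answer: 46158 - 53851*I*√43 ≈ 46158.0 - 3.5312e+5*I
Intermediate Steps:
N(r, P) = 2*r*(25 + r) (N(r, P) = (r + 25)*(2*r) = (25 + r)*(2*r) = 2*r*(25 + r))
(-3367 - 4326)*(l(-28) + √(-2407 + N(5, -13))) = (-3367 - 4326)*((-34 - 1*(-28)) + √(-2407 + 2*5*(25 + 5))) = -7693*((-34 + 28) + √(-2407 + 2*5*30)) = -7693*(-6 + √(-2407 + 300)) = -7693*(-6 + √(-2107)) = -7693*(-6 + 7*I*√43) = 46158 - 53851*I*√43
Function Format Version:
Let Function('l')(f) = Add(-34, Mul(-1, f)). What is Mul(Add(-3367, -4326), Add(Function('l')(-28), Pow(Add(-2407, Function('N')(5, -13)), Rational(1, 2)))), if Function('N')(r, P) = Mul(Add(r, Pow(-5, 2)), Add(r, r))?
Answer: Add(46158, Mul(-53851, I, Pow(43, Rational(1, 2)))) ≈ Add(46158., Mul(-3.5312e+5, I))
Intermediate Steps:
Function('N')(r, P) = Mul(2, r, Add(25, r)) (Function('N')(r, P) = Mul(Add(r, 25), Mul(2, r)) = Mul(Add(25, r), Mul(2, r)) = Mul(2, r, Add(25, r)))
Mul(Add(-3367, -4326), Add(Function('l')(-28), Pow(Add(-2407, Function('N')(5, -13)), Rational(1, 2)))) = Mul(Add(-3367, -4326), Add(Add(-34, Mul(-1, -28)), Pow(Add(-2407, Mul(2, 5, Add(25, 5))), Rational(1, 2)))) = Mul(-7693, Add(Add(-34, 28), Pow(Add(-2407, Mul(2, 5, 30)), Rational(1, 2)))) = Mul(-7693, Add(-6, Pow(Add(-2407, 300), Rational(1, 2)))) = Mul(-7693, Add(-6, Pow(-2107, Rational(1, 2)))) = Mul(-7693, Add(-6, Mul(7, I, Pow(43, Rational(1, 2))))) = Add(46158, Mul(-53851, I, Pow(43, Rational(1, 2))))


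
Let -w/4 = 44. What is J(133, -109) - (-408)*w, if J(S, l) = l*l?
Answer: -59927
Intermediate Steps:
w = -176 (w = -4*44 = -176)
J(S, l) = l**2
J(133, -109) - (-408)*w = (-109)**2 - (-408)*(-176) = 11881 - 1*71808 = 11881 - 71808 = -59927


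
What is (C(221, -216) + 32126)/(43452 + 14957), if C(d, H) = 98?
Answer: 32224/58409 ≈ 0.55170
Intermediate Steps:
(C(221, -216) + 32126)/(43452 + 14957) = (98 + 32126)/(43452 + 14957) = 32224/58409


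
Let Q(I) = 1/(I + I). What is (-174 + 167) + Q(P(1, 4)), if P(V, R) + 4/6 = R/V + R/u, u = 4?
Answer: -179/26 ≈ -6.8846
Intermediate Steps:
P(V, R) = -⅔ + R/4 + R/V (P(V, R) = -⅔ + (R/V + R/4) = -⅔ + (R/4 + R/V) = -⅔ + R/4 + R/V)
Q(I) = 1/(2*I)
(-174 + 167) + Q(P(1, 4)) = (-174 + 167) + 1/(2*(-⅔ + (¼)*4 + 4/1)) = -7 + 1/(2*(-⅔ + 1 + 4*1)) = -7 + 1/(2*(-⅔ + 1 + 4)) = -7 + 1/(2*(13/3)) = -7 + (½)*(3/13) = -7 + 3/26 = -179/26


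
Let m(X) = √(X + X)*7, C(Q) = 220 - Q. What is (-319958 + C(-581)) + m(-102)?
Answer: -319157 + 14*I*√51 ≈ -3.1916e+5 + 99.98*I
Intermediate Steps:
m(X) = 7*√2*√X (m(X) = √(2*X)*7 = (√2*√X)*7 = 7*√2*√X)
(-319958 + C(-581)) + m(-102) = (-319958 + (220 - 1*(-581))) + 7*√2*√(-102) = (-319958 + (220 + 581)) + 7*√2*(I*√102) = (-319958 + 801) + 14*I*√51 = -319157 + 14*I*√51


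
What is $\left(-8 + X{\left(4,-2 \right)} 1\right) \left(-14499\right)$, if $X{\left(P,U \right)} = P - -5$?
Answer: $-14499$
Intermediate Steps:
$X{\left(P,U \right)} = 5 + P$ ($X{\left(P,U \right)} = P + 5 = 5 + P$)
$\left(-8 + X{\left(4,-2 \right)} 1\right) \left(-14499\right) = \left(-8 + \left(5 + 4\right) 1\right) \left(-14499\right) = \left(-8 + 9 \cdot 1\right) \left(-14499\right) = \left(-8 + 9\right) \left(-14499\right) = 1 \left(-14499\right) = -14499$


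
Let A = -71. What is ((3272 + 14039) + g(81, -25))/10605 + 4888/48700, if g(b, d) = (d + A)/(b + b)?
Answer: 1208053009/697225725 ≈ 1.7327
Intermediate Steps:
g(b, d) = (-71 + d)/(2*b) (g(b, d) = (d - 71)/(b + b) = (-71 + d)/((2*b)) = (-71 + d)*(1/(2*b)) = (-71 + d)/(2*b))
((3272 + 14039) + g(81, -25))/10605 + 4888/48700 = ((3272 + 14039) + (1/2)*(-71 - 25)/81)/10605 + 4888/48700 = (17311 + (1/2)*(1/81)*(-96))*(1/10605) + 4888*(1/48700) = (17311 - 16/27)*(1/10605) + 1222/12175 = (467381/27)*(1/10605) + 1222/12175 = 467381/286335 + 1222/12175 = 1208053009/697225725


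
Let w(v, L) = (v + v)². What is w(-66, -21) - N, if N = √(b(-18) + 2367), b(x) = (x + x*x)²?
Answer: 17424 - 3*√10667 ≈ 17114.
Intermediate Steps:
w(v, L) = 4*v² (w(v, L) = (2*v)² = 4*v²)
b(x) = (x + x²)²
N = 3*√10667 (N = √((-18)²*(1 - 18)² + 2367) = √(324*(-17)² + 2367) = √(324*289 + 2367) = √(93636 + 2367) = √96003 = 3*√10667 ≈ 309.84)
w(-66, -21) - N = 4*(-66)² - 3*√10667 = 4*4356 - 3*√10667 = 17424 - 3*√10667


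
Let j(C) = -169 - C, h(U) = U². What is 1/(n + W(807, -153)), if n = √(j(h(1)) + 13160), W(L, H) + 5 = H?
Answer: -79/5987 - √12990/11974 ≈ -0.022714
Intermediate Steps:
W(L, H) = -5 + H
n = √12990 (n = √((-169 - 1*1²) + 13160) = √((-169 - 1*1) + 13160) = √((-169 - 1) + 13160) = √(-170 + 13160) = √12990 ≈ 113.97)
1/(n + W(807, -153)) = 1/(√12990 + (-5 - 153)) = 1/(√12990 - 158) = 1/(-158 + √12990)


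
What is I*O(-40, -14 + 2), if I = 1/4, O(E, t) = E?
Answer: -10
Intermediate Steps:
I = 1/4 ≈ 0.25000
I*O(-40, -14 + 2) = (1/4)*(-40) = -10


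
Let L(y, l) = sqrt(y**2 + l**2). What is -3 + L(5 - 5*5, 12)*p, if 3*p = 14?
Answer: -3 + 56*sqrt(34)/3 ≈ 105.84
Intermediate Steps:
p = 14/3 (p = (1/3)*14 = 14/3 ≈ 4.6667)
L(y, l) = sqrt(l**2 + y**2)
-3 + L(5 - 5*5, 12)*p = -3 + sqrt(12**2 + (5 - 5*5)**2)*(14/3) = -3 + sqrt(144 + (5 - 25)**2)*(14/3) = -3 + sqrt(144 + (-20)**2)*(14/3) = -3 + sqrt(144 + 400)*(14/3) = -3 + sqrt(544)*(14/3) = -3 + (4*sqrt(34))*(14/3) = -3 + 56*sqrt(34)/3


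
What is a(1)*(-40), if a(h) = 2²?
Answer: -160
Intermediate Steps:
a(h) = 4
a(1)*(-40) = 4*(-40) = -160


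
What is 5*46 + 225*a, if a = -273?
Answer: -61195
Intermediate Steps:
5*46 + 225*a = 5*46 + 225*(-273) = 230 - 61425 = -61195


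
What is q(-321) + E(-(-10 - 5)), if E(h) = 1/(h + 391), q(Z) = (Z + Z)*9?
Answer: -2345867/406 ≈ -5778.0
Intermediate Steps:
q(Z) = 18*Z (q(Z) = (2*Z)*9 = 18*Z)
E(h) = 1/(391 + h)
q(-321) + E(-(-10 - 5)) = 18*(-321) + 1/(391 - (-10 - 5)) = -5778 + 1/(391 - 1*(-15)) = -5778 + 1/(391 + 15) = -5778 + 1/406 = -2345867/406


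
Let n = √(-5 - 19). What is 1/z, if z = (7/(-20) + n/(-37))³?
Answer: 405224000*I/(-9914779*I + 7665720*√6) ≈ -8.9108 + 16.876*I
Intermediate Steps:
n = 2*I*√6 (n = √(-24) = 2*I*√6 ≈ 4.899*I)
z = (-7/20 - 2*I*√6/37)³ (z = (7/(-20) + (2*I*√6)/(-37))³ = (7*(-1/20) + (2*I*√6)*(-1/37))³ = (-7/20 - 2*I*√6/37)³ ≈ -0.024467 - 0.046338*I)
1/z = 1/(-267967/10952000 - 191643*I*√6/10130600)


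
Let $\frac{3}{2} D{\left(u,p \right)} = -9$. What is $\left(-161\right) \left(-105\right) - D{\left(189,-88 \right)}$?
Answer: $16911$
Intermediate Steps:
$D{\left(u,p \right)} = -6$ ($D{\left(u,p \right)} = \frac{2}{3} \left(-9\right) = -6$)
$\left(-161\right) \left(-105\right) - D{\left(189,-88 \right)} = \left(-161\right) \left(-105\right) - -6 = 16905 + 6 = 16911$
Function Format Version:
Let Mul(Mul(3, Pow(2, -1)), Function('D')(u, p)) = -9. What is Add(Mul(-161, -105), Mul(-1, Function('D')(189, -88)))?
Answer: 16911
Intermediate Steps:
Function('D')(u, p) = -6 (Function('D')(u, p) = Mul(Rational(2, 3), -9) = -6)
Add(Mul(-161, -105), Mul(-1, Function('D')(189, -88))) = Add(Mul(-161, -105), Mul(-1, -6)) = Add(16905, 6) = 16911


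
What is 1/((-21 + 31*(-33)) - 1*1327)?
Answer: -1/2371 ≈ -0.00042176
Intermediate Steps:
1/((-21 + 31*(-33)) - 1*1327) = 1/((-21 - 1023) - 1327) = 1/(-1044 - 1327) = 1/(-2371) = -1/2371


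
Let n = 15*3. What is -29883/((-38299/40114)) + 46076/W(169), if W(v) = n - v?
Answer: 36719360341/1187269 ≈ 30928.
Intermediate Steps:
n = 45
W(v) = 45 - v
-29883/((-38299/40114)) + 46076/W(169) = -29883/((-38299/40114)) + 46076/(45 - 1*169) = -29883/((-38299*1/40114)) + 46076/(45 - 169) = -29883/(-38299/40114) + 46076/(-124) = -29883*(-40114/38299) + 46076*(-1/124) = 1198726662/38299 - 11519/31 = 36719360341/1187269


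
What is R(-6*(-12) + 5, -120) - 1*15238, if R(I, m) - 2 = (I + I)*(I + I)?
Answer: 8480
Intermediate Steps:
R(I, m) = 2 + 4*I**2 (R(I, m) = 2 + (I + I)*(I + I) = 2 + (2*I)*(2*I) = 2 + 4*I**2)
R(-6*(-12) + 5, -120) - 1*15238 = (2 + 4*(-6*(-12) + 5)**2) - 1*15238 = (2 + 4*(72 + 5)**2) - 15238 = (2 + 4*77**2) - 15238 = (2 + 4*5929) - 15238 = (2 + 23716) - 15238 = 23718 - 15238 = 8480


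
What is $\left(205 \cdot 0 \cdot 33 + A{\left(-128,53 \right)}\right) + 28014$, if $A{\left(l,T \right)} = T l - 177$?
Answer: $21053$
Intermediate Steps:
$A{\left(l,T \right)} = -177 + T l$
$\left(205 \cdot 0 \cdot 33 + A{\left(-128,53 \right)}\right) + 28014 = \left(205 \cdot 0 \cdot 33 + \left(-177 + 53 \left(-128\right)\right)\right) + 28014 = \left(205 \cdot 0 - 6961\right) + 28014 = \left(0 - 6961\right) + 28014 = -6961 + 28014 = 21053$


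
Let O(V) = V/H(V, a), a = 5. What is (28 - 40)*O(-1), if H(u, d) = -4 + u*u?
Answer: -4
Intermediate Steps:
H(u, d) = -4 + u²
O(V) = V/(-4 + V²)
(28 - 40)*O(-1) = (28 - 40)*(-1/(-4 + (-1)²)) = -(-12)/(-4 + 1) = -(-12)/(-3) = -(-12)*(-1)/3 = -12*⅓ = -4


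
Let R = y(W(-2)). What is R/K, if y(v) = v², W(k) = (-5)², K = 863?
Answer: 625/863 ≈ 0.72422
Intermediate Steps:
W(k) = 25
R = 625 (R = 25² = 625)
R/K = 625/863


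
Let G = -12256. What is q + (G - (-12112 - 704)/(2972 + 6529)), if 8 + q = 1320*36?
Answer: 111660024/3167 ≈ 35257.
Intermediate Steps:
q = 47512 (q = -8 + 1320*36 = -8 + 47520 = 47512)
q + (G - (-12112 - 704)/(2972 + 6529)) = 47512 + (-12256 - (-12112 - 704)/(2972 + 6529)) = 47512 + (-12256 - (-12816)/9501) = 47512 + (-12256 - 1*(-4272/3167)) = 47512 + (-12256 + 4272/3167) = 47512 - 38810480/3167 = 111660024/3167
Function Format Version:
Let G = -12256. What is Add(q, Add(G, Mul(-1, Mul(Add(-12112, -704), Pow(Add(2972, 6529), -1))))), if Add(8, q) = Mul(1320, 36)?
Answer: Rational(111660024, 3167) ≈ 35257.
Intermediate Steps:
q = 47512 (q = Add(-8, Mul(1320, 36)) = Add(-8, 47520) = 47512)
Add(q, Add(G, Mul(-1, Mul(Add(-12112, -704), Pow(Add(2972, 6529), -1))))) = Add(47512, Add(-12256, Mul(-1, Mul(Add(-12112, -704), Pow(Add(2972, 6529), -1))))) = Add(47512, Add(-12256, Mul(-1, Mul(-12816, Pow(9501, -1))))) = Add(47512, Add(-12256, Mul(-1, Mul(-12816, Rational(1, 9501))))) = Add(47512, Add(-12256, Mul(-1, Rational(-4272, 3167)))) = Add(47512, Add(-12256, Rational(4272, 3167))) = Add(47512, Rational(-38810480, 3167)) = Rational(111660024, 3167)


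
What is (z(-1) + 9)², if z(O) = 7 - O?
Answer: 289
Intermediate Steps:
(z(-1) + 9)² = ((7 - 1*(-1)) + 9)² = ((7 + 1) + 9)² = (8 + 9)² = 17² = 289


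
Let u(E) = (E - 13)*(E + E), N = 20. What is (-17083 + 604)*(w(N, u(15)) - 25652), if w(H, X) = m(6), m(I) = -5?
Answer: 422801703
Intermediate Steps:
u(E) = 2*E*(-13 + E) (u(E) = (-13 + E)*(2*E) = 2*E*(-13 + E))
w(H, X) = -5
(-17083 + 604)*(w(N, u(15)) - 25652) = (-17083 + 604)*(-5 - 25652) = -16479*(-25657) = 422801703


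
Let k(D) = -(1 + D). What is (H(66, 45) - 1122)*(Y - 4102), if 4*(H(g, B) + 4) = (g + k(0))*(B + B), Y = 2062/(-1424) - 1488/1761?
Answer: -1154440400701/835888 ≈ -1.3811e+6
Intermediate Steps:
k(D) = -1 - D
Y = -958349/417944 (Y = 2062*(-1/1424) - 1488*1/1761 = -1031/712 - 496/587 = -958349/417944 ≈ -2.2930)
H(g, B) = -4 + B*(-1 + g)/2 (H(g, B) = -4 + ((g + (-1 - 1*0))*(B + B))/4 = -4 + ((g + (-1 + 0))*(2*B))/4 = -4 + ((g - 1)*(2*B))/4 = -4 + ((-1 + g)*(2*B))/4 = -4 + (2*B*(-1 + g))/4 = -4 + B*(-1 + g)/2)
(H(66, 45) - 1122)*(Y - 4102) = ((-4 - ½*45 + (½)*45*66) - 1122)*(-958349/417944 - 4102) = ((-4 - 45/2 + 1485) - 1122)*(-1715364637/417944) = (2917/2 - 1122)*(-1715364637/417944) = (673/2)*(-1715364637/417944) = -1154440400701/835888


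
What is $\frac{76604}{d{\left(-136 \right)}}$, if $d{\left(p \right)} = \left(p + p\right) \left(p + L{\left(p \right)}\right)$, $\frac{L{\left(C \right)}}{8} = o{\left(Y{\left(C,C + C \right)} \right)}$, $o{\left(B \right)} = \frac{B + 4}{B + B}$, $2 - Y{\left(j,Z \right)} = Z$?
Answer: $\frac{2623687}{1229168} \approx 2.1345$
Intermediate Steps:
$Y{\left(j,Z \right)} = 2 - Z$
$o{\left(B \right)} = \frac{4 + B}{2 B}$
$L{\left(C \right)} = \frac{4 \left(6 - 2 C\right)}{2 - 2 C}$ ($L{\left(C \right)} = 8 \frac{4 - \left(-2 + 2 C\right)}{2 \left(2 - \left(C + C\right)\right)} = 8 \frac{4 - \left(-2 + 2 C\right)}{2 \left(2 - 2 C\right)} = 8 \frac{6 - 2 C}{2 \left(2 - 2 C\right)} = \frac{4 \left(6 - 2 C\right)}{2 - 2 C}$)
$d{\left(p \right)} = 2 p \left(p + \frac{4 \left(-3 + p\right)}{-1 + p}\right)$ ($d{\left(p \right)} = \left(p + p\right) \left(p + \frac{4 \left(-3 + p\right)}{-1 + p}\right) = 2 p \left(p + \frac{4 \left(-3 + p\right)}{-1 + p}\right)$)
$\frac{76604}{d{\left(-136 \right)}} = \frac{76604}{2 \left(-136\right) \frac{1}{-1 - 136} \left(-12 + \left(-136\right)^{2} + 3 \left(-136\right)\right)} = \frac{76604}{2 \left(-136\right) \frac{1}{-137} \left(-12 + 18496 - 408\right)} = \frac{76604}{2 \left(-136\right) \left(- \frac{1}{137}\right) 18076} = \frac{76604}{\frac{4916672}{137}} = 76604 \cdot \frac{137}{4916672} = \frac{2623687}{1229168}$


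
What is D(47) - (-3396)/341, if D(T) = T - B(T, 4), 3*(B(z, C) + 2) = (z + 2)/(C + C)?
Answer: 465811/8184 ≈ 56.917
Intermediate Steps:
B(z, C) = -2 + (2 + z)/(6*C) (B(z, C) = -2 + ((z + 2)/(C + C))/3 = -2 + ((2 + z)/((2*C)))/3 = -2 + ((2 + z)*(1/(2*C)))/3 = -2 + ((2 + z)/(2*C))/3 = -2 + (2 + z)/(6*C))
D(T) = 23/12 + 23*T/24 (D(T) = T - (2 + T - 12*4)/(6*4) = T - (2 + T - 48)/(6*4) = T - (-46 + T)/(6*4) = T - (-23/12 + T/24) = T + (23/12 - T/24) = 23/12 + 23*T/24)
D(47) - (-3396)/341 = (23/12 + (23/24)*47) - (-3396)/341 = (23/12 + 1081/24) - (-3396)/341 = 1127/24 - 1*(-3396/341) = 1127/24 + 3396/341 = 465811/8184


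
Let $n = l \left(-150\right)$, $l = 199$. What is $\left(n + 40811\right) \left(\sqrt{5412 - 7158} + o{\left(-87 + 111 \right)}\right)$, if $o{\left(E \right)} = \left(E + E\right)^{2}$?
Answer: $25254144 + 32883 i \sqrt{194} \approx 2.5254 \cdot 10^{7} + 4.5801 \cdot 10^{5} i$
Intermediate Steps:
$o{\left(E \right)} = 4 E^{2}$ ($o{\left(E \right)} = \left(2 E\right)^{2} = 4 E^{2}$)
$n = -29850$ ($n = 199 \left(-150\right) = -29850$)
$\left(n + 40811\right) \left(\sqrt{5412 - 7158} + o{\left(-87 + 111 \right)}\right) = \left(-29850 + 40811\right) \left(\sqrt{5412 - 7158} + 4 \left(-87 + 111\right)^{2}\right) = 10961 \left(\sqrt{-1746} + 4 \cdot 24^{2}\right) = 10961 \left(3 i \sqrt{194} + 4 \cdot 576\right) = 10961 \left(3 i \sqrt{194} + 2304\right) = 10961 \left(2304 + 3 i \sqrt{194}\right) = 25254144 + 32883 i \sqrt{194}$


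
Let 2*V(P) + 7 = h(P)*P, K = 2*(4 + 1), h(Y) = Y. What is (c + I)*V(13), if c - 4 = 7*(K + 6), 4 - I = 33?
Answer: 7047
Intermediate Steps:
I = -29 (I = 4 - 1*33 = 4 - 33 = -29)
K = 10 (K = 2*5 = 10)
V(P) = -7/2 + P²/2 (V(P) = -7/2 + (P*P)/2 = -7/2 + P²/2)
c = 116 (c = 4 + 7*(10 + 6) = 4 + 7*16 = 4 + 112 = 116)
(c + I)*V(13) = (116 - 29)*(-7/2 + (½)*13²) = 87*(-7/2 + (½)*169) = 87*(-7/2 + 169/2) = 87*81 = 7047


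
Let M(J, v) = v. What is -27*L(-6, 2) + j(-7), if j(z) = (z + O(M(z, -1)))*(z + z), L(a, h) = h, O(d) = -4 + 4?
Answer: 44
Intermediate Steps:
O(d) = 0
j(z) = 2*z² (j(z) = (z + 0)*(z + z) = z*(2*z) = 2*z²)
-27*L(-6, 2) + j(-7) = -27*2 + 2*(-7)² = -54 + 2*49 = -54 + 98 = 44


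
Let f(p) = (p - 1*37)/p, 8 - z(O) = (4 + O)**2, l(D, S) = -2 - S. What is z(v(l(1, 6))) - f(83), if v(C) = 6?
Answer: -7682/83 ≈ -92.554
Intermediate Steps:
z(O) = 8 - (4 + O)**2
f(p) = (-37 + p)/p (f(p) = (p - 37)/p = (-37 + p)/p)
z(v(l(1, 6))) - f(83) = (8 - (4 + 6)**2) - (-37 + 83)/83 = (8 - 1*10**2) - 46/83 = (8 - 1*100) - 1*46/83 = (8 - 100) - 46/83 = -92 - 46/83 = -7682/83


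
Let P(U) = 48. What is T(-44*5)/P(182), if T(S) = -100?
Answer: -25/12 ≈ -2.0833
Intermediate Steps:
T(-44*5)/P(182) = -100/48 = -100*1/48 = -25/12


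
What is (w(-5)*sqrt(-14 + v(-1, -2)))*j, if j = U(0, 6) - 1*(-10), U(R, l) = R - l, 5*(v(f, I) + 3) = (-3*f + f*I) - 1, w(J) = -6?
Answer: -216*I*sqrt(5)/5 ≈ -96.598*I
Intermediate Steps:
v(f, I) = -16/5 - 3*f/5 + I*f/5 (v(f, I) = -3 + ((-3*f + f*I) - 1)/5 = -3 + ((-3*f + I*f) - 1)/5 = -3 + (-1 - 3*f + I*f)/5 = -3 + (-1/5 - 3*f/5 + I*f/5) = -16/5 - 3*f/5 + I*f/5)
j = 4 (j = (0 - 1*6) - 1*(-10) = (0 - 6) + 10 = -6 + 10 = 4)
(w(-5)*sqrt(-14 + v(-1, -2)))*j = -6*sqrt(-14 + (-16/5 - 3/5*(-1) + (1/5)*(-2)*(-1)))*4 = -6*sqrt(-14 + (-16/5 + 3/5 + 2/5))*4 = -6*sqrt(-14 - 11/5)*4 = -54*I*sqrt(5)/5*4 = -216*I*sqrt(5)/5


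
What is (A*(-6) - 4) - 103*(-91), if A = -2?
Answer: 9381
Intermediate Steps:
(A*(-6) - 4) - 103*(-91) = (-2*(-6) - 4) - 103*(-91) = (12 - 4) + 9373 = 8 + 9373 = 9381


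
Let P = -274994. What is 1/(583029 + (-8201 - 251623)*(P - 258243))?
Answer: 1/138548353317 ≈ 7.2177e-12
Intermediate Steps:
1/(583029 + (-8201 - 251623)*(P - 258243)) = 1/(583029 + (-8201 - 251623)*(-274994 - 258243)) = 1/(583029 - 259824*(-533237)) = 1/(583029 + 138547770288) = 1/138548353317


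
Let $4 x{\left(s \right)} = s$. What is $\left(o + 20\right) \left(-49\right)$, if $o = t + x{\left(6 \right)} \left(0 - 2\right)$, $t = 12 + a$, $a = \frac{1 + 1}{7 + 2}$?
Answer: $- \frac{12887}{9} \approx -1431.9$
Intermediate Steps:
$x{\left(s \right)} = \frac{s}{4}$
$a = \frac{2}{9} \approx 0.22222$
$t = \frac{110}{9}$ ($t = 12 + \frac{2}{9} = \frac{110}{9} \approx 12.222$)
$o = \frac{83}{9}$ ($o = \frac{110}{9} + \frac{1}{4} \cdot 6 \left(0 - 2\right) = \frac{110}{9} + \frac{3}{2} \left(-2\right) = \frac{110}{9} - 3 = \frac{83}{9} \approx 9.2222$)
$\left(o + 20\right) \left(-49\right) = \left(\frac{83}{9} + 20\right) \left(-49\right) = \frac{263}{9} \left(-49\right) = - \frac{12887}{9}$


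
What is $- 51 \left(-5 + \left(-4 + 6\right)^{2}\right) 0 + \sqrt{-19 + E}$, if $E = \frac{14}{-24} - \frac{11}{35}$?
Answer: $\frac{i \sqrt{877485}}{210} \approx 4.4607 i$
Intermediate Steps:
$E = - \frac{377}{420}$ ($E = 14 \left(- \frac{1}{24}\right) - \frac{11}{35} = - \frac{7}{12} - \frac{11}{35} = - \frac{377}{420} \approx -0.89762$)
$- 51 \left(-5 + \left(-4 + 6\right)^{2}\right) 0 + \sqrt{-19 + E} = - 51 \left(-5 + \left(-4 + 6\right)^{2}\right) 0 + \sqrt{-19 - \frac{377}{420}} = - 51 \left(-5 + 2^{2}\right) 0 + \sqrt{- \frac{8357}{420}} = - 51 \left(-5 + 4\right) 0 + \frac{i \sqrt{877485}}{210} = - 51 \left(\left(-1\right) 0\right) + \frac{i \sqrt{877485}}{210} = \left(-51\right) 0 + \frac{i \sqrt{877485}}{210} = 0 + \frac{i \sqrt{877485}}{210} = \frac{i \sqrt{877485}}{210}$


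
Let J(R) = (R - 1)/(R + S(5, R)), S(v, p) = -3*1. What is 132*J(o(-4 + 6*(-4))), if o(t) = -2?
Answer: 396/5 ≈ 79.200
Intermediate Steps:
S(v, p) = -3
J(R) = (-1 + R)/(-3 + R) (J(R) = (R - 1)/(R - 3) = (-1 + R)/(-3 + R))
132*J(o(-4 + 6*(-4))) = 132*((-1 - 2)/(-3 - 2)) = 132*(-3/(-5)) = 132*(-⅕*(-3)) = 132*(⅗) = 396/5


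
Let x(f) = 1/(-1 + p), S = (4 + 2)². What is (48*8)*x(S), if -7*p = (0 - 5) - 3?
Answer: 2688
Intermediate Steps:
p = 8/7 (p = -((0 - 5) - 3)/7 = -(-5 - 3)/7 = -⅐*(-8) = 8/7 ≈ 1.1429)
S = 36 (S = 6² = 36)
x(f) = 7 (x(f) = 1/(-1 + 8/7) = 1/(⅐) = 7)
(48*8)*x(S) = (48*8)*7 = 384*7 = 2688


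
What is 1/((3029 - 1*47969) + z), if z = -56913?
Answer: -1/101853 ≈ -9.8181e-6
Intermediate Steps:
1/((3029 - 1*47969) + z) = 1/((3029 - 1*47969) - 56913) = 1/((3029 - 47969) - 56913) = 1/(-44940 - 56913) = 1/(-101853) = -1/101853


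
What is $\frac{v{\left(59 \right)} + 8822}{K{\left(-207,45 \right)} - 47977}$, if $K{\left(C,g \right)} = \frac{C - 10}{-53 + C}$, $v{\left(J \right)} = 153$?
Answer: $- \frac{2333500}{12473803} \approx -0.18707$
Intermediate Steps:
$K{\left(C,g \right)} = \frac{-10 + C}{-53 + C}$
$\frac{v{\left(59 \right)} + 8822}{K{\left(-207,45 \right)} - 47977} = \frac{153 + 8822}{\frac{-10 - 207}{-53 - 207} - 47977} = \frac{8975}{\frac{1}{-260} \left(-217\right) - 47977} = \frac{8975}{\left(- \frac{1}{260}\right) \left(-217\right) - 47977} = \frac{8975}{\frac{217}{260} - 47977} = \frac{8975}{- \frac{12473803}{260}} = 8975 \left(- \frac{260}{12473803}\right) = - \frac{2333500}{12473803}$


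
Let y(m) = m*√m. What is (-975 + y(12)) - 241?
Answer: -1216 + 24*√3 ≈ -1174.4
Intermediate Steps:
y(m) = m^(3/2)
(-975 + y(12)) - 241 = (-975 + 12^(3/2)) - 241 = (-975 + 24*√3) - 241 = -1216 + 24*√3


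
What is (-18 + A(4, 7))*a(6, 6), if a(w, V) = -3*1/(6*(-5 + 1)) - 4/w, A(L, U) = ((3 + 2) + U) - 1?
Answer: 91/24 ≈ 3.7917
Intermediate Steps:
A(L, U) = 4 + U (A(L, U) = (5 + U) - 1 = 4 + U)
a(w, V) = 1/8 - 4/w (a(w, V) = -3/(6*(-4)) - 4/w = -3/(-24) - 4/w = -3*(-1/24) - 4/w = 1/8 - 4/w)
(-18 + A(4, 7))*a(6, 6) = (-18 + (4 + 7))*((1/8)*(-32 + 6)/6) = (-18 + 11)*((1/8)*(1/6)*(-26)) = -7*(-13/24) = 91/24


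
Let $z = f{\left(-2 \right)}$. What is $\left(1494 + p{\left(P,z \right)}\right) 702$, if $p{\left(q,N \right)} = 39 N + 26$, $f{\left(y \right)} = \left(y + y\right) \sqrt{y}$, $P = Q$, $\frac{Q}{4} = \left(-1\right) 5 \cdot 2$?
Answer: $1067040 - 109512 i \sqrt{2} \approx 1.067 \cdot 10^{6} - 1.5487 \cdot 10^{5} i$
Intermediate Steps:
$Q = -40$ ($Q = 4 \left(-1\right) 5 \cdot 2 = 4 \left(\left(-5\right) 2\right) = 4 \left(-10\right) = -40$)
$P = -40$
$f{\left(y \right)} = 2 y^{\frac{3}{2}}$ ($f{\left(y \right)} = 2 y \sqrt{y} = 2 y^{\frac{3}{2}}$)
$z = - 4 i \sqrt{2}$ ($z = 2 \left(-2\right)^{\frac{3}{2}} = 2 \left(- 2 i \sqrt{2}\right) = - 4 i \sqrt{2} \approx - 5.6569 i$)
$p{\left(q,N \right)} = 26 + 39 N$
$\left(1494 + p{\left(P,z \right)}\right) 702 = \left(1494 + \left(26 + 39 \left(- 4 i \sqrt{2}\right)\right)\right) 702 = \left(1494 + \left(26 - 156 i \sqrt{2}\right)\right) 702 = \left(1520 - 156 i \sqrt{2}\right) 702 = 1067040 - 109512 i \sqrt{2}$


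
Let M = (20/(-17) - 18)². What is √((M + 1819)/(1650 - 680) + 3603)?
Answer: √980341128290/16490 ≈ 60.044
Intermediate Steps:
M = 106276/289 (M = (20*(-1/17) - 18)² = (-20/17 - 18)² = (-326/17)² = 106276/289 ≈ 367.74)
√((M + 1819)/(1650 - 680) + 3603) = √((106276/289 + 1819)/(1650 - 680) + 3603) = √((631967/289)/970 + 3603) = √((631967/289)*(1/970) + 3603) = √(631967/280330 + 3603) = √(1010660957/280330) = √980341128290/16490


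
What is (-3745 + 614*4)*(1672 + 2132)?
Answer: -4903356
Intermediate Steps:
(-3745 + 614*4)*(1672 + 2132) = (-3745 + 2456)*3804 = -1289*3804 = -4903356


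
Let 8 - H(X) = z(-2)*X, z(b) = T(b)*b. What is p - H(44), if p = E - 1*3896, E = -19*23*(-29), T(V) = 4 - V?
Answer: 8241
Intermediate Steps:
z(b) = b*(4 - b) (z(b) = (4 - b)*b = b*(4 - b))
E = 12673 (E = -437*(-29) = 12673)
p = 8777 (p = 12673 - 1*3896 = 12673 - 3896 = 8777)
H(X) = 8 + 12*X (H(X) = 8 - (-2*(4 - 1*(-2)))*X = 8 - (-2*(4 + 2))*X = 8 - (-2*6)*X = 8 - (-12)*X = 8 + 12*X)
p - H(44) = 8777 - (8 + 12*44) = 8777 - (8 + 528) = 8777 - 1*536 = 8777 - 536 = 8241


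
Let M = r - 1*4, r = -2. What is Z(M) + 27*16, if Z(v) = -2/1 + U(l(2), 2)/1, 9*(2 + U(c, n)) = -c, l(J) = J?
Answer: 3850/9 ≈ 427.78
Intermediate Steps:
U(c, n) = -2 - c/9 (U(c, n) = -2 + (-c)/9 = -2 - c/9)
M = -6 (M = -2 - 1*4 = -2 - 4 = -6)
Z(v) = -38/9 (Z(v) = -2/1 + (-2 - 1/9*2)/1 = -2*1 + (-2 - 2/9)*1 = -2 - 20/9*1 = -2 - 20/9 = -38/9)
Z(M) + 27*16 = -38/9 + 27*16 = -38/9 + 432 = 3850/9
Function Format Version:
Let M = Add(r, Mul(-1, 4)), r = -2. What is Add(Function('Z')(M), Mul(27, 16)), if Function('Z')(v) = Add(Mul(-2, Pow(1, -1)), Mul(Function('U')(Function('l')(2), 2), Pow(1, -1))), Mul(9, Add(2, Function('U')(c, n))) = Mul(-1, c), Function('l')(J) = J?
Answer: Rational(3850, 9) ≈ 427.78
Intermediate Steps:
Function('U')(c, n) = Add(-2, Mul(Rational(-1, 9), c)) (Function('U')(c, n) = Add(-2, Mul(Rational(1, 9), Mul(-1, c))) = Add(-2, Mul(Rational(-1, 9), c)))
M = -6 (M = Add(-2, Mul(-1, 4)) = Add(-2, -4) = -6)
Function('Z')(v) = Rational(-38, 9) (Function('Z')(v) = Add(Mul(-2, Pow(1, -1)), Mul(Add(-2, Mul(Rational(-1, 9), 2)), Pow(1, -1))) = Add(Mul(-2, 1), Mul(Add(-2, Rational(-2, 9)), 1)) = Add(-2, Mul(Rational(-20, 9), 1)) = Add(-2, Rational(-20, 9)) = Rational(-38, 9))
Add(Function('Z')(M), Mul(27, 16)) = Add(Rational(-38, 9), Mul(27, 16)) = Add(Rational(-38, 9), 432) = Rational(3850, 9)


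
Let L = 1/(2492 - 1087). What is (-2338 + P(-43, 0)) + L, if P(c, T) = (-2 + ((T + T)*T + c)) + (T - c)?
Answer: -3287699/1405 ≈ -2340.0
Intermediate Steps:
P(c, T) = -2 + T + 2*T² (P(c, T) = (-2 + ((2*T)*T + c)) + (T - c) = (-2 + (2*T² + c)) + (T - c) = (-2 + (c + 2*T²)) + (T - c) = (-2 + c + 2*T²) + (T - c) = -2 + T + 2*T²)
L = 1/1405 ≈ 0.00071174
(-2338 + P(-43, 0)) + L = (-2338 + (-2 + 0 + 2*0²)) + 1/1405 = (-2338 + (-2 + 0 + 2*0)) + 1/1405 = (-2338 + (-2 + 0 + 0)) + 1/1405 = (-2338 - 2) + 1/1405 = -2340 + 1/1405 = -3287699/1405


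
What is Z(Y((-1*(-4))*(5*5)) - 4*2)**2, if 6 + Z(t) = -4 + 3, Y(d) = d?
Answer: 49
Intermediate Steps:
Z(t) = -7 (Z(t) = -6 + (-4 + 3) = -6 - 1 = -7)
Z(Y((-1*(-4))*(5*5)) - 4*2)**2 = (-7)**2 = 49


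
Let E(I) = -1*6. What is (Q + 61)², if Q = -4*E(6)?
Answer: 7225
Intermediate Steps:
E(I) = -6
Q = 24 (Q = -4*(-6) = 24)
(Q + 61)² = (24 + 61)² = 85² = 7225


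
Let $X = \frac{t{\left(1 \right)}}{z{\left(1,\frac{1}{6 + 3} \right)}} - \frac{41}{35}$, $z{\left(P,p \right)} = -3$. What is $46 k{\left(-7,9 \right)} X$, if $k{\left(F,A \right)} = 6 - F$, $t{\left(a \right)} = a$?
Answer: $- \frac{94484}{105} \approx -899.85$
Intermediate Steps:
$X = - \frac{158}{105}$ ($X = 1 \frac{1}{-3} - \frac{41}{35} = 1 \left(- \frac{1}{3}\right) - \frac{41}{35} = - \frac{1}{3} - \frac{41}{35} = - \frac{158}{105} \approx -1.5048$)
$46 k{\left(-7,9 \right)} X = 46 \left(6 - -7\right) \left(- \frac{158}{105}\right) = 46 \left(6 + 7\right) \left(- \frac{158}{105}\right) = 46 \cdot 13 \left(- \frac{158}{105}\right) = 598 \left(- \frac{158}{105}\right) = - \frac{94484}{105}$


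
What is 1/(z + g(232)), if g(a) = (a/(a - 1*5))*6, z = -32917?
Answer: -227/7470767 ≈ -3.0385e-5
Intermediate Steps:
g(a) = 6*a/(-5 + a) (g(a) = (a/(a - 5))*6 = (a/(-5 + a))*6 = 6*a/(-5 + a))
1/(z + g(232)) = 1/(-32917 + 6*232/(-5 + 232)) = 1/(-32917 + 6*232/227) = 1/(-32917 + 6*232*(1/227)) = 1/(-32917 + 1392/227) = 1/(-7470767/227) = -227/7470767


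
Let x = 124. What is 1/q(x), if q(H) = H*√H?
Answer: √31/7688 ≈ 0.00072422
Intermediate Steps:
q(H) = H^(3/2)
1/q(x) = 1/(124^(3/2)) = 1/(248*√31) = √31/7688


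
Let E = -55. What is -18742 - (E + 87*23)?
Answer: -20688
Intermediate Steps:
-18742 - (E + 87*23) = -18742 - (-55 + 87*23) = -18742 - (-55 + 2001) = -18742 - 1*1946 = -18742 - 1946 = -20688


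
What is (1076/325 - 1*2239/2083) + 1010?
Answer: 685258383/676975 ≈ 1012.2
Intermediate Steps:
(1076/325 - 1*2239/2083) + 1010 = (1076*(1/325) - 2239*1/2083) + 1010 = (1076/325 - 2239/2083) + 1010 = 1513633/676975 + 1010 = 685258383/676975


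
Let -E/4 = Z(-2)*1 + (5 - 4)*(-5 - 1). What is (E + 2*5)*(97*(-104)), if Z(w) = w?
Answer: -423696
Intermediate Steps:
E = 32 (E = -4*(-2*1 + (5 - 4)*(-5 - 1)) = -4*(-2 + 1*(-6)) = -4*(-2 - 6) = -4*(-8) = 32)
(E + 2*5)*(97*(-104)) = (32 + 2*5)*(97*(-104)) = (32 + 10)*(-10088) = 42*(-10088) = -423696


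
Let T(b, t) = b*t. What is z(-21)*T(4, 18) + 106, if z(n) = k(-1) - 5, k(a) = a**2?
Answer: -182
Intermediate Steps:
z(n) = -4 (z(n) = (-1)**2 - 5 = 1 - 5 = -4)
z(-21)*T(4, 18) + 106 = -16*18 + 106 = -4*72 + 106 = -288 + 106 = -182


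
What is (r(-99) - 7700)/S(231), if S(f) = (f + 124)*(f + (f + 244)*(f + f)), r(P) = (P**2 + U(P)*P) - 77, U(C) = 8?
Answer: 16/1012815 ≈ 1.5798e-5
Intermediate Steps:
r(P) = -77 + P**2 + 8*P (r(P) = (P**2 + 8*P) - 77 = -77 + P**2 + 8*P)
S(f) = (124 + f)*(f + 2*f*(244 + f)) (S(f) = (124 + f)*(f + (244 + f)*(2*f)) = (124 + f)*(f + 2*f*(244 + f)))
(r(-99) - 7700)/S(231) = ((-77 + (-99)**2 + 8*(-99)) - 7700)/((231*(60636 + 2*231**2 + 737*231))) = ((-77 + 9801 - 792) - 7700)/((231*(60636 + 2*53361 + 170247))) = (8932 - 7700)/((231*(60636 + 106722 + 170247))) = 1232/((231*337605)) = 1232/77986755 = 1232*(1/77986755) = 16/1012815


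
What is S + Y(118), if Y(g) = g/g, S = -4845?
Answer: -4844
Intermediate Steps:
Y(g) = 1
S + Y(118) = -4845 + 1 = -4844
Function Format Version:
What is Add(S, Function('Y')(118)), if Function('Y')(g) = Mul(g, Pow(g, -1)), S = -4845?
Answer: -4844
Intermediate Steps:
Function('Y')(g) = 1
Add(S, Function('Y')(118)) = Add(-4845, 1) = -4844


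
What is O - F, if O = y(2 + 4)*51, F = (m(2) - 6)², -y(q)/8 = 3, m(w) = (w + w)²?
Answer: -1324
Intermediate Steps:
m(w) = 4*w² (m(w) = (2*w)² = 4*w²)
y(q) = -24 (y(q) = -8*3 = -24)
F = 100 (F = (4*2² - 6)² = (4*4 - 6)² = (16 - 6)² = 10² = 100)
O = -1224 (O = -24*51 = -1224)
O - F = -1224 - 1*100 = -1224 - 100 = -1324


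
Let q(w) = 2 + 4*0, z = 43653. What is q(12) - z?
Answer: -43651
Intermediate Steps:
q(w) = 2 (q(w) = 2 + 0 = 2)
q(12) - z = 2 - 1*43653 = 2 - 43653 = -43651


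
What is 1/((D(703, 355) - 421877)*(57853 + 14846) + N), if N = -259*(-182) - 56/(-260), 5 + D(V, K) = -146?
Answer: -65/1994262818196 ≈ -3.2593e-11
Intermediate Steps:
D(V, K) = -151 (D(V, K) = -5 - 146 = -151)
N = 3063984/65 (N = 47138 - 56*(-1/260) = 47138 + 14/65 = 3063984/65 ≈ 47138.)
1/((D(703, 355) - 421877)*(57853 + 14846) + N) = 1/((-151 - 421877)*(57853 + 14846) + 3063984/65) = 1/(-422028*72699 + 3063984/65) = 1/(-30681013572 + 3063984/65) = 1/(-1994262818196/65) = -65/1994262818196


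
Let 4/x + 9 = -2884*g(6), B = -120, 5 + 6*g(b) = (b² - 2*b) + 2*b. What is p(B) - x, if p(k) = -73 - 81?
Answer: -6888254/44729 ≈ -154.00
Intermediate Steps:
g(b) = -⅚ + b²/6 (g(b) = -⅚ + ((b² - 2*b) + 2*b)/6 = -⅚ + b²/6)
p(k) = -154
x = -12/44729 (x = 4/(-9 - 2884*(-⅚ + (⅙)*6²)) = 4/(-9 - 2884*(-⅚ + (⅙)*36)) = 4/(-9 - 2884*(-⅚ + 6)) = 4/(-9 - 2884*31/6) = 4/(-9 - 44702/3) = 4/(-44729/3) = 4*(-3/44729) = -12/44729 ≈ -0.00026828)
p(B) - x = -154 - 1*(-12/44729) = -154 + 12/44729 = -6888254/44729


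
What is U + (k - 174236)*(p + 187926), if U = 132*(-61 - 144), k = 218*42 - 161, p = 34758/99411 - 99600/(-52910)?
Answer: -418810747697604156/13486759 ≈ -3.1053e+10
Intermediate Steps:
p = 30103542/13486759 (p = 34758*(1/99411) - 99600*(-1/52910) = 11586/33137 + 9960/5291 = 30103542/13486759 ≈ 2.2321)
k = 8995 (k = 9156 - 161 = 8995)
U = -27060 (U = 132*(-205) = -27060)
U + (k - 174236)*(p + 187926) = -27060 + (8995 - 174236)*(30103542/13486759 + 187926) = -27060 - 165241*2534542775376/13486759 = -27060 - 418810382745905616/13486759 = -418810747697604156/13486759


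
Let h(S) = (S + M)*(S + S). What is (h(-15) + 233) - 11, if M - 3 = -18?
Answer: 1122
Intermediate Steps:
M = -15 (M = 3 - 18 = -15)
h(S) = 2*S*(-15 + S) (h(S) = (S - 15)*(S + S) = (-15 + S)*(2*S) = 2*S*(-15 + S))
(h(-15) + 233) - 11 = (2*(-15)*(-15 - 15) + 233) - 11 = (2*(-15)*(-30) + 233) - 11 = (900 + 233) - 11 = 1133 - 11 = 1122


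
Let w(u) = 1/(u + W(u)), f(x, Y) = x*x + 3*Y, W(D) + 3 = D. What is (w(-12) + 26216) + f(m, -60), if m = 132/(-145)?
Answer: 14780435723/567675 ≈ 26037.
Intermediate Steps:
W(D) = -3 + D
m = -132/145 (m = 132*(-1/145) = -132/145 ≈ -0.91035)
f(x, Y) = x**2 + 3*Y
w(u) = 1/(-3 + 2*u) (w(u) = 1/(u + (-3 + u)) = 1/(-3 + 2*u))
(w(-12) + 26216) + f(m, -60) = (1/(-3 + 2*(-12)) + 26216) + ((-132/145)**2 + 3*(-60)) = (1/(-3 - 24) + 26216) + (17424/21025 - 180) = (1/(-27) + 26216) - 3767076/21025 = (-1/27 + 26216) - 3767076/21025 = 707831/27 - 3767076/21025 = 14780435723/567675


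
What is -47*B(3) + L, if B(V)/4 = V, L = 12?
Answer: -552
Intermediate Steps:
B(V) = 4*V
-47*B(3) + L = -188*3 + 12 = -47*12 + 12 = -564 + 12 = -552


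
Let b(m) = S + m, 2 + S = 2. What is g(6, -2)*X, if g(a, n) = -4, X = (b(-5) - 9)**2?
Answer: -784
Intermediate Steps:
S = 0 (S = -2 + 2 = 0)
b(m) = m (b(m) = 0 + m = m)
X = 196 (X = (-5 - 9)**2 = (-14)**2 = 196)
g(6, -2)*X = -4*196 = -784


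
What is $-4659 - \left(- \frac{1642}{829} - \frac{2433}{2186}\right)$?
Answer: $- \frac{8437405477}{1812194} \approx -4655.9$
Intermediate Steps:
$-4659 - \left(- \frac{1642}{829} - \frac{2433}{2186}\right) = -4659 - - \frac{5606369}{1812194} = -4659 + \frac{5606369}{1812194} = - \frac{8437405477}{1812194}$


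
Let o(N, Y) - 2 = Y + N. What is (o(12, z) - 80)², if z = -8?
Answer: 5476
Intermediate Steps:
o(N, Y) = 2 + N + Y (o(N, Y) = 2 + (Y + N) = 2 + (N + Y) = 2 + N + Y)
(o(12, z) - 80)² = ((2 + 12 - 8) - 80)² = (6 - 80)² = (-74)² = 5476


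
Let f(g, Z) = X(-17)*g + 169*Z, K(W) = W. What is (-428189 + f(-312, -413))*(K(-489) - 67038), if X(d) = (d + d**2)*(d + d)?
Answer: -161213284530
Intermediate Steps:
X(d) = 2*d*(d + d**2) (X(d) = (d + d**2)*(2*d) = 2*d*(d + d**2))
f(g, Z) = -9248*g + 169*Z (f(g, Z) = (2*(-17)**2*(1 - 17))*g + 169*Z = (2*289*(-16))*g + 169*Z = -9248*g + 169*Z)
(-428189 + f(-312, -413))*(K(-489) - 67038) = (-428189 + (-9248*(-312) + 169*(-413)))*(-489 - 67038) = (-428189 + (2885376 - 69797))*(-67527) = (-428189 + 2815579)*(-67527) = 2387390*(-67527) = -161213284530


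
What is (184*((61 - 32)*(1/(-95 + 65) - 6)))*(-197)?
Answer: 95132876/15 ≈ 6.3422e+6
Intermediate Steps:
(184*((61 - 32)*(1/(-95 + 65) - 6)))*(-197) = (184*(29*(1/(-30) - 6)))*(-197) = (184*(29*(-1/30 - 6)))*(-197) = (184*(29*(-181/30)))*(-197) = (184*(-5249/30))*(-197) = -482908/15*(-197) = 95132876/15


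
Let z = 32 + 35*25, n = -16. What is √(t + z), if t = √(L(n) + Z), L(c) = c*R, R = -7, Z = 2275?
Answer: √(907 + √2387) ≈ 30.917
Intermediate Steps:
L(c) = -7*c (L(c) = c*(-7) = -7*c)
z = 907 (z = 32 + 875 = 907)
t = √2387 (t = √(-7*(-16) + 2275) = √(112 + 2275) = √2387 ≈ 48.857)
√(t + z) = √(√2387 + 907) = √(907 + √2387)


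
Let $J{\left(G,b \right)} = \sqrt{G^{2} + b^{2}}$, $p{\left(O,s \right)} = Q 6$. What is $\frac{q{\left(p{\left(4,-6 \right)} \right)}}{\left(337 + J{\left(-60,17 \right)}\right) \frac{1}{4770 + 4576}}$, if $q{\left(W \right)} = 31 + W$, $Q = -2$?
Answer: $\frac{29921219}{54840} - \frac{88787 \sqrt{3889}}{54840} \approx 444.64$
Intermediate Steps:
$p{\left(O,s \right)} = -12$ ($p{\left(O,s \right)} = \left(-2\right) 6 = -12$)
$\frac{q{\left(p{\left(4,-6 \right)} \right)}}{\left(337 + J{\left(-60,17 \right)}\right) \frac{1}{4770 + 4576}} = \frac{31 - 12}{\left(337 + \sqrt{\left(-60\right)^{2} + 17^{2}}\right) \frac{1}{4770 + 4576}} = \frac{19}{\left(337 + \sqrt{3600 + 289}\right) \frac{1}{9346}} = \frac{19}{\left(337 + \sqrt{3889}\right) \frac{1}{9346}} = \frac{19}{\frac{337}{9346} + \frac{\sqrt{3889}}{9346}}$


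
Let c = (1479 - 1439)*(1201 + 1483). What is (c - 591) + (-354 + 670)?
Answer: 107085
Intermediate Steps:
c = 107360 (c = 40*2684 = 107360)
(c - 591) + (-354 + 670) = (107360 - 591) + (-354 + 670) = 106769 + 316 = 107085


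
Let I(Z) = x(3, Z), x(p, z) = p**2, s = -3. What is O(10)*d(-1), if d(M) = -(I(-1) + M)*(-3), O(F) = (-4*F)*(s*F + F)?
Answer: 19200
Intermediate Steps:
I(Z) = 9 (I(Z) = 3**2 = 9)
O(F) = 8*F**2 (O(F) = (-4*F)*(-3*F + F) = (-4*F)*(-2*F) = 8*F**2)
d(M) = 27 + 3*M (d(M) = -(9 + M)*(-3) = (-9 - M)*(-3) = 27 + 3*M)
O(10)*d(-1) = (8*10**2)*(27 + 3*(-1)) = (8*100)*(27 - 3) = 800*24 = 19200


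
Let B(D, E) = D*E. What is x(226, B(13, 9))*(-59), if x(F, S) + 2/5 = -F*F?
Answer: 15067538/5 ≈ 3.0135e+6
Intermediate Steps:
x(F, S) = -⅖ - F² (x(F, S) = -⅖ - F*F = -⅖ - F²)
x(226, B(13, 9))*(-59) = (-⅖ - 1*226²)*(-59) = (-⅖ - 1*51076)*(-59) = (-⅖ - 51076)*(-59) = -255382/5*(-59) = 15067538/5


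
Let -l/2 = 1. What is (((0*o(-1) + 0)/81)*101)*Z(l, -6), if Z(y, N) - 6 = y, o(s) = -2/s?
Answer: 0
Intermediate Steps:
l = -2 (l = -2*1 = -2)
Z(y, N) = 6 + y
(((0*o(-1) + 0)/81)*101)*Z(l, -6) = (((0*(-2/(-1)) + 0)/81)*101)*(6 - 2) = (((0*(-2*(-1)) + 0)*(1/81))*101)*4 = (((0*2 + 0)*(1/81))*101)*4 = (((0 + 0)*(1/81))*101)*4 = ((0*(1/81))*101)*4 = (0*101)*4 = 0*4 = 0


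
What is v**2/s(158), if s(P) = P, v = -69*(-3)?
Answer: 42849/158 ≈ 271.20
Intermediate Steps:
v = 207
v**2/s(158) = 207**2/158 = 42849*(1/158) = 42849/158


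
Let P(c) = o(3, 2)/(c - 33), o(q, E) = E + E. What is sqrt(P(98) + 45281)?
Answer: sqrt(191312485)/65 ≈ 212.79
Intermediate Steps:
o(q, E) = 2*E
P(c) = 4/(-33 + c) (P(c) = (2*2)/(c - 33) = 4/(-33 + c))
sqrt(P(98) + 45281) = sqrt(4/(-33 + 98) + 45281) = sqrt(4/65 + 45281) = sqrt(2943269/65) = sqrt(191312485)/65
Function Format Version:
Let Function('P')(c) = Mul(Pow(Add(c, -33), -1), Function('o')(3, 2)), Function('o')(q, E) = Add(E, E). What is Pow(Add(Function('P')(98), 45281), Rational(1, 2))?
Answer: Mul(Rational(1, 65), Pow(191312485, Rational(1, 2))) ≈ 212.79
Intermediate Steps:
Function('o')(q, E) = Mul(2, E)
Function('P')(c) = Mul(4, Pow(Add(-33, c), -1)) (Function('P')(c) = Mul(Pow(Add(c, -33), -1), Mul(2, 2)) = Mul(Pow(Add(-33, c), -1), 4) = Mul(4, Pow(Add(-33, c), -1)))
Pow(Add(Function('P')(98), 45281), Rational(1, 2)) = Pow(Add(Mul(4, Pow(Add(-33, 98), -1)), 45281), Rational(1, 2)) = Pow(Add(Mul(4, Pow(65, -1)), 45281), Rational(1, 2)) = Pow(Add(Mul(4, Rational(1, 65)), 45281), Rational(1, 2)) = Pow(Add(Rational(4, 65), 45281), Rational(1, 2)) = Pow(Rational(2943269, 65), Rational(1, 2)) = Mul(Rational(1, 65), Pow(191312485, Rational(1, 2)))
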